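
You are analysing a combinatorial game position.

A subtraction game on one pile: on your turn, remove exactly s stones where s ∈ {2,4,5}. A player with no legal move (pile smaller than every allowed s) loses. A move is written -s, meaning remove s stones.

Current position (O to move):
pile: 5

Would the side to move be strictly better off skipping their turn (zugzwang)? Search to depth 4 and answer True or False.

zugzwang(5, O) = False

ply 1, O at 5 | -2=-1→3; -4=+1→1*; -5=+1→0
ply 2: 1 is terminal -1 (X); from 5 depth 4
if O skipped the turn, X would face:
~ ply 1, X at 5 | -2=-1→3; -4=+1→1*; -5=+1→0
~ ply 2: 1 is terminal -1 (O); from 5 depth 4
compare (O): move=+1 vs pass=-1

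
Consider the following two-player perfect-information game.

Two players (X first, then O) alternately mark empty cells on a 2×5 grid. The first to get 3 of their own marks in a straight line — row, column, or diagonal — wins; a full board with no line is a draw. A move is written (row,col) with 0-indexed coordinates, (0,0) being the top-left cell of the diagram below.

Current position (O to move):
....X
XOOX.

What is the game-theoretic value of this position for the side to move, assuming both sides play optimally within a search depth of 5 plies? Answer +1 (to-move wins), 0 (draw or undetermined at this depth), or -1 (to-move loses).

[....X/XOOX.] O move#1: (0,0):+0/O...X/XOOX.*, (0,1):+0/.O..X/XOOX., (0,2):+0/..O.X/XOOX., (0,3):+0/...OX/XOOX., (1,4):+0/....X/XOOXO
[O...X/XOOX.] X move#2: (0,1):+0/OX..X/XOOX.*, (0,2):+0/O.X.X/XOOX., (0,3):+0/O..XX/XOOX., (1,4):+0/O...X/XOOXX
[OX..X/XOOX.] O move#3: (0,2):+0/OXO.X/XOOX.*, (0,3):+0/OX.OX/XOOX., (1,4):+0/OX..X/XOOXO
[OXO.X/XOOX.] X move#4: (0,3):+0/OXOXX/XOOX.*, (1,4):+0/OXO.X/XOOXX
[OXOXX/XOOX.] O move#5: (1,4):+0/OXOXX/XOOXO*
[OXOXX/XOOXO] end (terminal +0, X#6); searched ....X/XOOX. to 5

value(....X/XOOX., O) = 0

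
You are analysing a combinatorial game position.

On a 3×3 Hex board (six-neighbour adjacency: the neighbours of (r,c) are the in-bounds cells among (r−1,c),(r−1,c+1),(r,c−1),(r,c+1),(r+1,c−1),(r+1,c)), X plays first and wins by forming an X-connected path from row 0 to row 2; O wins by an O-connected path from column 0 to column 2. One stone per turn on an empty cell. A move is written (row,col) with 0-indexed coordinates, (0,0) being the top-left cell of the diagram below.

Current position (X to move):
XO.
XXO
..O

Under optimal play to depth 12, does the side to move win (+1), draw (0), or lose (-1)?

[XO./XXO/..O] X move#1: (0,2):+1/XOX/XXO/..O*, (2,0):+1/XO./XXO/X.O, (2,1):+1/XO./XXO/.XO
[XOX/XXO/..O] O move#2: (2,0):-1/XOX/XXO/O.O*, (2,1):-1/XOX/XXO/.OO
[XOX/XXO/O.O] X move#3: (2,1):+1/XOX/XXO/OXO*
[XOX/XXO/OXO] end (terminal -1, O#4); searched XO./XXO/..O to 12

value(XO./XXO/..O, X) = +1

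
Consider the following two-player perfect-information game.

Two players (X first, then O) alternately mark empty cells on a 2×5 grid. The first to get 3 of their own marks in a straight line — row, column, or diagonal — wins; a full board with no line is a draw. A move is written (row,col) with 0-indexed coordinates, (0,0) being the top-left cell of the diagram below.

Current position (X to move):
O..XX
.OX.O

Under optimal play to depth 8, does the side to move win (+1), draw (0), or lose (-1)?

ply 1, X at O..XX/.OX.O | (0,1)=+0→OX.XX/.OX.O; (0,2)=+1→O.XXX/.OX.O*; (1,0)=+0→O..XX/XOX.O; (1,3)=+0→O..XX/.OXXO
ply 2: O.XXX/.OX.O is terminal -1 (O); from O..XX/.OX.O depth 8

value(O..XX/.OX.O, X) = +1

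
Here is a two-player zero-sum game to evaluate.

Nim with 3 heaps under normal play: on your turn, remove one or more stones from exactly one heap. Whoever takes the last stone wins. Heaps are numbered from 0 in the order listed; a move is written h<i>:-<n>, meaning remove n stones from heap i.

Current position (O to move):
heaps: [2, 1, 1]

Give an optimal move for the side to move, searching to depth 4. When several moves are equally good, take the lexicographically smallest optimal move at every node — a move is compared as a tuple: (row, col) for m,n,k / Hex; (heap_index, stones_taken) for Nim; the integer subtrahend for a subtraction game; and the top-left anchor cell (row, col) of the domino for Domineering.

ply 1, O at (2,1,1) | h0:-1=-1→(1,1,1); h0:-2=+1→(0,1,1)*; h1:-1=-1→(2,0,1); h2:-1=-1→(2,1,0)
ply 2, X at (0,1,1) | h1:-1=-1→(0,0,1)*; h2:-1=-1→(0,1,0)
ply 3, O at (0,0,1) | h2:-1=+1→(0,0,0)*
ply 4: (0,0,0) is terminal -1 (X); from (2,1,1) depth 4

O's best at [(2,1,1)]: h0:-2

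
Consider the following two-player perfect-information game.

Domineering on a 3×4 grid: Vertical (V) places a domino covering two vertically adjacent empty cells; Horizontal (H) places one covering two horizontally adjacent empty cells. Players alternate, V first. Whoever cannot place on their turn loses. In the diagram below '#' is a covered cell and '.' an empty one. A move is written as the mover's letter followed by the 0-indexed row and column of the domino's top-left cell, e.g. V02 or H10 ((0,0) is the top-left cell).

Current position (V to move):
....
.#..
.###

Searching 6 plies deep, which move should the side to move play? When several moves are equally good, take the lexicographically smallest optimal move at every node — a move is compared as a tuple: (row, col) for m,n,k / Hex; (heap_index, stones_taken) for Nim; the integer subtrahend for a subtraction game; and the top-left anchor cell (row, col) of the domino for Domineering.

p1 V@[..../.#../.###]: V00[#.../##../.###]-1 V02[..#./.##./.###]+1* V03[...#/.#.#/.###]+1 V10[..../##../####]-1
p2 H@[..#./.##./.###]: H00[###./.##./.###]-1*
p3 V@[###./.##./.###]: V03[####/.###/.###]+1* V10[###./###./####]+1
p4 H@[####/.###/.###] terminal -1; root [..../.#../.###] d6

V's best at [..../.#../.###]: V02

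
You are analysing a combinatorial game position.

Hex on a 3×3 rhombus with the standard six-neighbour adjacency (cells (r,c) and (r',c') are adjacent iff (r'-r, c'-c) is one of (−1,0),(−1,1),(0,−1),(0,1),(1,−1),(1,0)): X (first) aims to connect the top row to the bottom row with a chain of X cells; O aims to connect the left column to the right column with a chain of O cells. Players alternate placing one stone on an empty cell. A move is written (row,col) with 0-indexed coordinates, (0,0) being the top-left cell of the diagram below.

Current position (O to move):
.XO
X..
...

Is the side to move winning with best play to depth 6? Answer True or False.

ply 1, O at .XO/X../... | (0,0)=-1→OXO/X../...; (1,1)=-1→.XO/XO./...; (1,2)=-1→.XO/X.O/...; (2,0)=+1→.XO/X../O..*; (2,1)=-1→.XO/X../.O.; (2,2)=-1→.XO/X../..O
ply 2, X at .XO/X../O.. | (0,0)=-1→XXO/X../O..*; (1,1)=-1→.XO/XX./O..; (1,2)=-1→.XO/X.X/O..; (2,1)=-1→.XO/X../OX.; (2,2)=-1→.XO/X../O.X
ply 3, O at XXO/X../O.. | (1,1)=+1→XXO/XO./O..*; (1,2)=+1→XXO/X.O/O..; (2,1)=+1→XXO/X../OO.; (2,2)=+1→XXO/X../O.O
ply 4: XXO/XO./O.. is terminal -1 (X); from .XO/X../... depth 6

O winning at [.XO/X../...]: True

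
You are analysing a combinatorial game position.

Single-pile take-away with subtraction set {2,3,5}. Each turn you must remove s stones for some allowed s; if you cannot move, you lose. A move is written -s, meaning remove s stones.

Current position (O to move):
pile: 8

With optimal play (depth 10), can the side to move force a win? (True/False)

O winning at [8]: False

ply 1, O at 8 | -2=-1→6*; -3=-1→5; -5=-1→3
ply 2, X at 6 | -2=-1→4; -3=-1→3; -5=+1→1*
ply 3: 1 is terminal -1 (O); from 8 depth 10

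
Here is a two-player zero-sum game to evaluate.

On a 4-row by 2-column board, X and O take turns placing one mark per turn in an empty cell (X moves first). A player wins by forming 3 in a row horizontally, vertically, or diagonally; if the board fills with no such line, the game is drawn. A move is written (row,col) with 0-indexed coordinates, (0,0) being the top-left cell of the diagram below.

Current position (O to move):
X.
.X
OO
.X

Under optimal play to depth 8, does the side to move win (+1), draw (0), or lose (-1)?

value(X./.X/OO/.X, O) = 0

ply 1, O at X./.X/OO/.X | (0,1)=+0→XO/.X/OO/.X*; (1,0)=+0→X./OX/OO/.X; (3,0)=+0→X./.X/OO/OX
ply 2, X at XO/.X/OO/.X | (1,0)=+0→XO/XX/OO/.X*; (3,0)=+0→XO/.X/OO/XX
ply 3, O at XO/XX/OO/.X | (3,0)=+0→XO/XX/OO/OX*
ply 4: XO/XX/OO/OX is terminal +0 (X); from X./.X/OO/.X depth 8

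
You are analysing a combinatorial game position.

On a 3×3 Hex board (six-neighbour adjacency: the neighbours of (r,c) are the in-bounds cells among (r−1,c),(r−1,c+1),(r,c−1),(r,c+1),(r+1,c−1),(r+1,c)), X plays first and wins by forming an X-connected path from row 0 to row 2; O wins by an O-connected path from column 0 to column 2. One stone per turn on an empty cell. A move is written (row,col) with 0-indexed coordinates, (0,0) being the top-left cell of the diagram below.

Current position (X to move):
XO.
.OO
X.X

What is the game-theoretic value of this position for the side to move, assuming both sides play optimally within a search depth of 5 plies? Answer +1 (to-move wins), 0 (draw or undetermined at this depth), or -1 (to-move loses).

p1 X@[XO./.OO/X.X]: (0,2)[XOX/.OO/X.X]-1 (1,0)[XO./XOO/X.X]+1* (2,1)[XO./.OO/XXX]-1
p2 O@[XO./XOO/X.X] terminal -1; root [XO./.OO/X.X] d5

value(XO./.OO/X.X, X) = +1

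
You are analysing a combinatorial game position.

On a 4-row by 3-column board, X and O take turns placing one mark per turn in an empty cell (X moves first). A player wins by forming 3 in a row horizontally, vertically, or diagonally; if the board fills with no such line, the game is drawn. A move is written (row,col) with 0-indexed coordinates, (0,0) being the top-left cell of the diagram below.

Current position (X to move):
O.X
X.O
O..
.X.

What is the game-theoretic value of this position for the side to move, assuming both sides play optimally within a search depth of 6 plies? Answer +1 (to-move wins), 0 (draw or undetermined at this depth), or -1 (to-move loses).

p1 X@[O.X/X.O/O../.X.]: (0,1)[OXX/X.O/O../.X.]-1 (1,1)[O.X/XXO/O../.X.]-1 (2,1)[O.X/X.O/OX./.X.]+1* (2,2)[O.X/X.O/O.X/.X.]+0 (3,0)[O.X/X.O/O../XX.]+0 (3,2)[O.X/X.O/O../.XX]+1
p2 O@[O.X/X.O/OX./.X.]: (0,1)[OOX/X.O/OX./.X.]-1* (1,1)[O.X/XOO/OX./.X.]-1 (2,2)[O.X/X.O/OXO/.X.]-1 (3,0)[O.X/X.O/OX./OX.]-1 (3,2)[O.X/X.O/OX./.XO]-1
p3 X@[OOX/X.O/OX./.X.]: (1,1)[OOX/XXO/OX./.X.]+1* (2,2)[OOX/X.O/OXX/.X.]+1 (3,0)[OOX/X.O/OX./XX.]+1 (3,2)[OOX/X.O/OX./.XX]+1
p4 O@[OOX/XXO/OX./.X.] terminal -1; root [O.X/X.O/O../.X.] d6

value(O.X/X.O/O../.X., X) = +1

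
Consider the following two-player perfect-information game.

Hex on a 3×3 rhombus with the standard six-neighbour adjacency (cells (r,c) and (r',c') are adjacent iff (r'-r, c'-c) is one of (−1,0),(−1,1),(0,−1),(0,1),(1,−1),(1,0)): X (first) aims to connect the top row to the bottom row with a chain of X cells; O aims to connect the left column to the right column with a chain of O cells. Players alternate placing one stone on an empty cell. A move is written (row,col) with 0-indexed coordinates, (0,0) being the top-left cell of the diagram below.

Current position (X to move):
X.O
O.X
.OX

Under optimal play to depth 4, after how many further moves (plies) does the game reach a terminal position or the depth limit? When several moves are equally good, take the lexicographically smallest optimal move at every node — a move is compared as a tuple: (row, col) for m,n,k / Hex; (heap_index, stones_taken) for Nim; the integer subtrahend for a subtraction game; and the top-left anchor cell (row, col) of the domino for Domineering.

PV length from [X.O/O.X/.OX]: 2 plies

[X.O/O.X/.OX] X move#1: (0,1):-1/XXO/O.X/.OX*, (1,1):-1/X.O/OXX/.OX, (2,0):-1/X.O/O.X/XOX
[XXO/O.X/.OX] O move#2: (1,1):+1/XXO/OOX/.OX*, (2,0):-1/XXO/O.X/OOX
[XXO/OOX/.OX] end (terminal -1, X#3); searched X.O/O.X/.OX to 4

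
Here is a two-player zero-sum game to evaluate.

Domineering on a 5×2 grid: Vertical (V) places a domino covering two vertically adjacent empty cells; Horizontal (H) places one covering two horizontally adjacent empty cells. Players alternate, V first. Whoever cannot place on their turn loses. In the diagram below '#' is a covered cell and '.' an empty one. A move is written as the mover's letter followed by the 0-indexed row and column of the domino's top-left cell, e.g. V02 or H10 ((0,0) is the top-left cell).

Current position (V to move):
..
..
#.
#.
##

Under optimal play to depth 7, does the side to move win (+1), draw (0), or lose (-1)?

value(../../#./#./##, V) = +1

[../../#./#./##] V move#1: V00:+1/#./#./#./#./##*, V01:+1/.#/.#/#./#./##, V11:-1/../.#/##/#./##, V21:-1/../../##/##/##
[#./#./#./#./##] end (terminal -1, H#2); searched ../../#./#./## to 7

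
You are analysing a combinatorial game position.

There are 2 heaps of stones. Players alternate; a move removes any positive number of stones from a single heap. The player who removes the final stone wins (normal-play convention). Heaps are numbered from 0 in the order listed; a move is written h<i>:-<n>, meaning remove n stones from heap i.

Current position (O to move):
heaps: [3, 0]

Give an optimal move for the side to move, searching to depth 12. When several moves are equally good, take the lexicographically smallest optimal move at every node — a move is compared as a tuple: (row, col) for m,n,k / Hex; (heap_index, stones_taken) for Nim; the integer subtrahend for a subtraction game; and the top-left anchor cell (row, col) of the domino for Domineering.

O's best at [(3,0)]: h0:-3

[(3,0)] O move#1: h0:-1:-1/(2,0), h0:-2:-1/(1,0), h0:-3:+1/(0,0)*
[(0,0)] end (terminal -1, X#2); searched (3,0) to 12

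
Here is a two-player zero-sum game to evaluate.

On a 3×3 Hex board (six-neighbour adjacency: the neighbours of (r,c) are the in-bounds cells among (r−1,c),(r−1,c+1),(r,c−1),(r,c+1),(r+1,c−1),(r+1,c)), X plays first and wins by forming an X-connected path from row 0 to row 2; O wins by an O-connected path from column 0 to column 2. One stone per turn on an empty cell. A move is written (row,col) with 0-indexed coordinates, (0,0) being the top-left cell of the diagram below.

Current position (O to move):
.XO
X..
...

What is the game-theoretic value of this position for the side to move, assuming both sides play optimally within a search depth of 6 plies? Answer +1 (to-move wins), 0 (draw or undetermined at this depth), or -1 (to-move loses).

value(.XO/X../..., O) = +1

p1 O@[.XO/X../...]: (0,0)[OXO/X../...]-1 (1,1)[.XO/XO./...]-1 (1,2)[.XO/X.O/...]-1 (2,0)[.XO/X../O..]+1* (2,1)[.XO/X../.O.]-1 (2,2)[.XO/X../..O]-1
p2 X@[.XO/X../O..]: (0,0)[XXO/X../O..]-1* (1,1)[.XO/XX./O..]-1 (1,2)[.XO/X.X/O..]-1 (2,1)[.XO/X../OX.]-1 (2,2)[.XO/X../O.X]-1
p3 O@[XXO/X../O..]: (1,1)[XXO/XO./O..]+1* (1,2)[XXO/X.O/O..]+1 (2,1)[XXO/X../OO.]+1 (2,2)[XXO/X../O.O]+1
p4 X@[XXO/XO./O..] terminal -1; root [.XO/X../...] d6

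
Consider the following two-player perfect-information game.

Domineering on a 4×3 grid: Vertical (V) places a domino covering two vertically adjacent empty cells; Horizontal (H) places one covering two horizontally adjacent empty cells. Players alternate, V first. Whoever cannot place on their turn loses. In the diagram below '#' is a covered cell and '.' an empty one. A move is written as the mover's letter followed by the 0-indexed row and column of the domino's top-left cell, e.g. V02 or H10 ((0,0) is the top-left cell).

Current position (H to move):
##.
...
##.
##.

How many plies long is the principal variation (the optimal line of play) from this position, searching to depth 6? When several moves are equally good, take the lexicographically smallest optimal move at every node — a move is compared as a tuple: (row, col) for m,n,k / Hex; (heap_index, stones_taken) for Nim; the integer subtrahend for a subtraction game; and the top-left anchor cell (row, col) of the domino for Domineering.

PV length from [##./.../##./##.]: 2 plies

[##./.../##./##.] H move#1: H10:-1/##./##./##./##.*, H11:-1/##./.##/##./##.
[##./##./##./##.] V move#2: V02:+1/###/###/##./##.*, V12:+1/##./###/###/##., V22:+1/##./##./###/###
[###/###/##./##.] end (terminal -1, H#3); searched ##./.../##./##. to 6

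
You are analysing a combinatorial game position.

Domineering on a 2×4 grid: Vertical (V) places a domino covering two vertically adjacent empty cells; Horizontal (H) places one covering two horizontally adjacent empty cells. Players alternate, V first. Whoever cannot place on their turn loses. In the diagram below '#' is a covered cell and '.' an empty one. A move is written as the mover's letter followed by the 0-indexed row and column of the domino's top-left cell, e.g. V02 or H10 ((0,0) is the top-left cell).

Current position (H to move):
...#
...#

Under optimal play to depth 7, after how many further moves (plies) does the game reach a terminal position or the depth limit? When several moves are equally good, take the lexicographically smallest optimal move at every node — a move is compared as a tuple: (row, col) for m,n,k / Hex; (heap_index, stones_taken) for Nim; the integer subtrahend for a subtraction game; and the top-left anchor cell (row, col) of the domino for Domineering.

PV length from [...#/...#]: 3 plies

[...#/...#] H move#1: H00:+1/##.#/...#*, H01:+1/.###/...#, H10:+1/...#/##.#, H11:+1/...#/.###
[##.#/...#] V move#2: V02:-1/####/..##*
[####/..##] H move#3: H10:+1/####/####*
[####/####] end (terminal -1, V#4); searched ...#/...# to 7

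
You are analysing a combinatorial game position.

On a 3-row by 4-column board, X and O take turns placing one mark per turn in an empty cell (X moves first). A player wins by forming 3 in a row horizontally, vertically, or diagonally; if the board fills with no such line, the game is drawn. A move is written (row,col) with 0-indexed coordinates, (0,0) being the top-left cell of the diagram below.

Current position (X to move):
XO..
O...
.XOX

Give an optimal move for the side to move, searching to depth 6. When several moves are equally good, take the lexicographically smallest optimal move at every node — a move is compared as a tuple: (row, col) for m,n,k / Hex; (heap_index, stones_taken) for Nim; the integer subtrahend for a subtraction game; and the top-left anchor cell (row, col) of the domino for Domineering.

[XO../O.../.XOX] X move#1: (0,2):+0/XOX./O.../.XOX, (0,3):+1/XO.X/O.../.XOX*, (1,1):-1/XO../OX../.XOX, (1,2):+0/XO../O.X./.XOX, (1,3):+0/XO../O..X/.XOX, (2,0):-1/XO../O.../XXOX
[XO.X/O.../.XOX] O move#2: (0,2):-1/XOOX/O.../.XOX*, (1,1):-1/XO.X/OO../.XOX, (1,2):-1/XO.X/O.O./.XOX, (1,3):-1/XO.X/O..O/.XOX, (2,0):-1/XO.X/O.../OXOX
[XOOX/O.../.XOX] X move#3: (1,1):-1/XOOX/OX../.XOX, (1,2):+1/XOOX/O.X./.XOX*, (1,3):+1/XOOX/O..X/.XOX, (2,0):-1/XOOX/O.../XXOX
[XOOX/O.X./.XOX] end (terminal -1, O#4); searched XO../O.../.XOX to 6

X's best at [XO../O.../.XOX]: (0,3)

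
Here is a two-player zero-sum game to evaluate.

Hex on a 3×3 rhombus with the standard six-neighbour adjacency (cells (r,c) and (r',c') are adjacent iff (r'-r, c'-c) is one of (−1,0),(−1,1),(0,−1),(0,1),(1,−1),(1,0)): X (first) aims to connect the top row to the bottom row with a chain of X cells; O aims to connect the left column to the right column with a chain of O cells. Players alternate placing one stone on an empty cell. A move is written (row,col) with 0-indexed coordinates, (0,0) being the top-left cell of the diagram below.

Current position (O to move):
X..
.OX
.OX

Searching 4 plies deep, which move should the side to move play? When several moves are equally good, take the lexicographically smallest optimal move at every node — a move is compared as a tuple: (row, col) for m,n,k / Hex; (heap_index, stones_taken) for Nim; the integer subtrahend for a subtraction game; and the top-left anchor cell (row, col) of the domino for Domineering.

O's best at [X../.OX/.OX]: (0,2)

ply 1, O at X../.OX/.OX | (0,1)=-1→XO./.OX/.OX; (0,2)=+1→X.O/.OX/.OX*; (1,0)=-1→X../OOX/.OX; (2,0)=-1→X../.OX/OOX
ply 2, X at X.O/.OX/.OX | (0,1)=-1→XXO/.OX/.OX*; (1,0)=-1→X.O/XOX/.OX; (2,0)=-1→X.O/.OX/XOX
ply 3, O at XXO/.OX/.OX | (1,0)=+1→XXO/OOX/.OX*; (2,0)=+1→XXO/.OX/OOX
ply 4: XXO/OOX/.OX is terminal -1 (X); from X../.OX/.OX depth 4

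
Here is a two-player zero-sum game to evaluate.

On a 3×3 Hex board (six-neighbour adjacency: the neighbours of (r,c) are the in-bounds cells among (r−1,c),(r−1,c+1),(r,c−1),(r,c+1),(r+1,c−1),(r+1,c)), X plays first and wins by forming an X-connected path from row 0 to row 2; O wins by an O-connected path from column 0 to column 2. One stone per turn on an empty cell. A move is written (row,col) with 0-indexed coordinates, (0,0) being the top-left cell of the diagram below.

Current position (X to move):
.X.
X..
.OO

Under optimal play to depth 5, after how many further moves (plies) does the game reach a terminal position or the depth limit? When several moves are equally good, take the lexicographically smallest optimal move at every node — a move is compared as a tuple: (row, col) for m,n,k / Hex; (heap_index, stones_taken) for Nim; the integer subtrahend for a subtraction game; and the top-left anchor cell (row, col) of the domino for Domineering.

ply 1, X at .X./X../.OO | (0,0)=-1→XX./X../.OO; (0,2)=-1→.XX/X../.OO; (1,1)=-1→.X./XX./.OO; (1,2)=-1→.X./X.X/.OO; (2,0)=+1→.X./X../XOO*
ply 2: .X./X../XOO is terminal -1 (O); from .X./X../.OO depth 5

PV length from [.X./X../.OO]: 1 ply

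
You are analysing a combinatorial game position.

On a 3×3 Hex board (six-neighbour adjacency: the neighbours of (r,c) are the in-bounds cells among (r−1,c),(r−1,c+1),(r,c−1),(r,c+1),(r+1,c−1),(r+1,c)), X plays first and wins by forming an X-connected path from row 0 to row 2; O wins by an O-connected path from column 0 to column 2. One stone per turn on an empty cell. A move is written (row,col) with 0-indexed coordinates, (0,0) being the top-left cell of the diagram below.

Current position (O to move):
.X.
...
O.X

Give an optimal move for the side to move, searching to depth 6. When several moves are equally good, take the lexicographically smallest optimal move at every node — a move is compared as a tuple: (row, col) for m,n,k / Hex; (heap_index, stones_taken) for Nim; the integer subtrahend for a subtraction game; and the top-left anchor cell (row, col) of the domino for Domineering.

[.X./.../O.X] O move#1: (0,0):-1/OX./.../O.X, (0,2):-1/.XO/.../O.X, (1,0):-1/.X./O../O.X, (1,1):+1/.X./.O./O.X*, (1,2):+1/.X./..O/O.X, (2,1):-1/.X./.../OOX
[.X./.O./O.X] X move#2: (0,0):-1/XX./.O./O.X*, (0,2):-1/.XX/.O./O.X, (1,0):-1/.X./XO./O.X, (1,2):-1/.X./.OX/O.X, (2,1):-1/.X./.O./OXX
[XX./.O./O.X] O move#3: (0,2):+1/XXO/.O./O.X*, (1,0):+1/XX./OO./O.X, (1,2):+1/XX./.OO/O.X, (2,1):+1/XX./.O./OOX
[XXO/.O./O.X] end (terminal -1, X#4); searched .X./.../O.X to 6

O's best at [.X./.../O.X]: (1,1)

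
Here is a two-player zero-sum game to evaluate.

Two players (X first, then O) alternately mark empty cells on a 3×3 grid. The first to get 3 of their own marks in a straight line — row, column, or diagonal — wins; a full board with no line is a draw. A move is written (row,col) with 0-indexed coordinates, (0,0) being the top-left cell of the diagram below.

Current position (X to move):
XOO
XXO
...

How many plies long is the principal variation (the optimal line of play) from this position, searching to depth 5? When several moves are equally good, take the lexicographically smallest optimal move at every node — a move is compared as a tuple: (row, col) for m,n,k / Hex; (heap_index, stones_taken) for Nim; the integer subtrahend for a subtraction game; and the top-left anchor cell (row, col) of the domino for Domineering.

[XOO/XXO/...] X move#1: (2,0):+1/XOO/XXO/X..*, (2,1):-1/XOO/XXO/.X., (2,2):+1/XOO/XXO/..X
[XOO/XXO/X..] end (terminal -1, O#2); searched XOO/XXO/... to 5

PV length from [XOO/XXO/...]: 1 ply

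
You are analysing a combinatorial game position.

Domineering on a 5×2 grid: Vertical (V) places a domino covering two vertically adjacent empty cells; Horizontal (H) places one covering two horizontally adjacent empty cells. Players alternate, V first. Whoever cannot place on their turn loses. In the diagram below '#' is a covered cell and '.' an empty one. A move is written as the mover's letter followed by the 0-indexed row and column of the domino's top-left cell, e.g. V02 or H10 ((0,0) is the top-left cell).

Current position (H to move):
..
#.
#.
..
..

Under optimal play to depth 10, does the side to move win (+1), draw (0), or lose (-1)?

[../#./#./../..] H move#1: H00:-1/##/#./#./../.., H30:+1/../#./#./##/..*, H40:+1/../#./#./../##
[../#./#./##/..] V move#2: V01:-1/.#/##/#./##/..*, V11:-1/../##/##/##/..
[.#/##/#./##/..] H move#3: H40:+1/.#/##/#./##/##*
[.#/##/#./##/##] end (terminal -1, V#4); searched ../#./#./../.. to 10

value(../#./#./../.., H) = +1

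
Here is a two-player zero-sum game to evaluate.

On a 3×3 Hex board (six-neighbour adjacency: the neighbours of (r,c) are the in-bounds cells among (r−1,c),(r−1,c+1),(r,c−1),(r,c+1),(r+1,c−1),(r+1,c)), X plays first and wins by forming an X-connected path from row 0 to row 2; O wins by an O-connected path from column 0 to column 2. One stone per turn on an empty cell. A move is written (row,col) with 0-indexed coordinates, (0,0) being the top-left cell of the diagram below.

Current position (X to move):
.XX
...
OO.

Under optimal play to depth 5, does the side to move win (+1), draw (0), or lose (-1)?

value(.XX/.../OO., X) = -1

ply 1, X at .XX/.../OO. | (0,0)=-1→XXX/.../OO.*; (1,0)=-1→.XX/X../OO.; (1,1)=-1→.XX/.X./OO.; (1,2)=-1→.XX/..X/OO.; (2,2)=-1→.XX/.../OOX
ply 2, O at XXX/.../OO. | (1,0)=+1→XXX/O../OO.*; (1,1)=+1→XXX/.O./OO.; (1,2)=+1→XXX/..O/OO.; (2,2)=+1→XXX/.../OOO
ply 3, X at XXX/O../OO. | (1,1)=-1→XXX/OX./OO.*; (1,2)=-1→XXX/O.X/OO.; (2,2)=-1→XXX/O../OOX
ply 4, O at XXX/OX./OO. | (1,2)=+1→XXX/OXO/OO.*; (2,2)=+1→XXX/OX./OOO
ply 5: XXX/OXO/OO. is terminal -1 (X); from .XX/.../OO. depth 5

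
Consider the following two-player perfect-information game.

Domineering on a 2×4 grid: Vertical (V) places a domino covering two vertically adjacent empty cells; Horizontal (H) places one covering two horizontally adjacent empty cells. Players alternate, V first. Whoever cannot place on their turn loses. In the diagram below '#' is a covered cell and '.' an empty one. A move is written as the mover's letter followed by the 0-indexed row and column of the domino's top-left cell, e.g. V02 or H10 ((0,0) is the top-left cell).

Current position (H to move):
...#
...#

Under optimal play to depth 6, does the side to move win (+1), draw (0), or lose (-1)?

ply 1, H at ...#/...# | H00=+1→##.#/...#*; H01=+1→.###/...#; H10=+1→...#/##.#; H11=+1→...#/.###
ply 2, V at ##.#/...# | V02=-1→####/..##*
ply 3, H at ####/..## | H10=+1→####/####*
ply 4: ####/#### is terminal -1 (V); from ...#/...# depth 6

value(...#/...#, H) = +1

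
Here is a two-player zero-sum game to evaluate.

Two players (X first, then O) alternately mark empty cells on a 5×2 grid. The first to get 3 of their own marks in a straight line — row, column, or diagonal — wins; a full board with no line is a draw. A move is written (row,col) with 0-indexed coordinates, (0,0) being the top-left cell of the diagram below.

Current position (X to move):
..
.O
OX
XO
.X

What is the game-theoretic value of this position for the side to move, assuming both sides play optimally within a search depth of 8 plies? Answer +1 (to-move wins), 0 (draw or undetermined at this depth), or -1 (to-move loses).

p1 X@[../.O/OX/XO/.X]: (0,0)[X./.O/OX/XO/.X]+0* (0,1)[.X/.O/OX/XO/.X]+0 (1,0)[../XO/OX/XO/.X]+0 (4,0)[../.O/OX/XO/XX]+0
p2 O@[X./.O/OX/XO/.X]: (0,1)[XO/.O/OX/XO/.X]+0* (1,0)[X./OO/OX/XO/.X]+0 (4,0)[X./.O/OX/XO/OX]+0
p3 X@[XO/.O/OX/XO/.X]: (1,0)[XO/XO/OX/XO/.X]+0* (4,0)[XO/.O/OX/XO/XX]+0
p4 O@[XO/XO/OX/XO/.X]: (4,0)[XO/XO/OX/XO/OX]+0*
p5 X@[XO/XO/OX/XO/OX] terminal +0; root [../.O/OX/XO/.X] d8

value(../.O/OX/XO/.X, X) = 0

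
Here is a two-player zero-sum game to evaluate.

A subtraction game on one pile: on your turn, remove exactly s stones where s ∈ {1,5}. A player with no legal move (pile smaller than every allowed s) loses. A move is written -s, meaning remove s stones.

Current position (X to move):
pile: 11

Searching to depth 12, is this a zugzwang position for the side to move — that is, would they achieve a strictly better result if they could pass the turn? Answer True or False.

zugzwang(11, X) = False

p1 X@[11]: -1[10]+1* -5[6]+1
p2 O@[10]: -1[9]-1* -5[5]-1
p3 X@[9]: -1[8]+1* -5[4]+1
p4 O@[8]: -1[7]-1* -5[3]-1
p5 X@[7]: -1[6]+1* -5[2]+1
p6 O@[6]: -1[5]-1* -5[1]-1
p7 X@[5]: -1[4]+1* -5[0]+1
p8 O@[4]: -1[3]-1*
p9 X@[3]: -1[2]+1*
p10 O@[2]: -1[1]-1*
p11 X@[1]: -1[0]+1*
p12 O@[0] terminal -1; root [11] d12
pass branch (O moves first from the same position):
  | p1 O@[11]: -1[10]+1* -5[6]+1
  | p2 X@[10]: -1[9]-1* -5[5]-1
  | p3 O@[9]: -1[8]+1* -5[4]+1
  | p4 X@[8]: -1[7]-1* -5[3]-1
  | p5 O@[7]: -1[6]+1* -5[2]+1
  | p6 X@[6]: -1[5]-1* -5[1]-1
  | p7 O@[5]: -1[4]+1* -5[0]+1
  | p8 X@[4]: -1[3]-1*
  | p9 O@[3]: -1[2]+1*
  | p10 X@[2]: -1[1]-1*
  | p11 O@[1]: -1[0]+1*
  | p12 X@[0] terminal -1; root [11] d12
X moving scores +1; X passing scores -1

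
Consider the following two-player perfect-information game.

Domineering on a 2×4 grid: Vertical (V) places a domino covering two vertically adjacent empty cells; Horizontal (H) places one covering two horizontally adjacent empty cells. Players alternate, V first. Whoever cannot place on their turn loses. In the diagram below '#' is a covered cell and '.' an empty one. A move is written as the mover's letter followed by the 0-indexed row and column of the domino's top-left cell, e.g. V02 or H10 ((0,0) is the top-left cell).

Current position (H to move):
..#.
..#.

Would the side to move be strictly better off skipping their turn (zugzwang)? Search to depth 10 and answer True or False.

zugzwang(..#./..#., H) = False

p1 H@[..#./..#.]: H00[###./..#.]+1* H10[..#./###.]+1
p2 V@[###./..#.]: V03[####/..##]-1*
p3 H@[####/..##]: H10[####/####]+1*
p4 V@[####/####] terminal -1; root [..#./..#.] d10
if H skipped the turn, V would face:
~ p1 V@[..#./..#.]: V00[#.#./#.#.]+1* V01[.##./.##.]+1 V03[..##/..##]-1
~ p2 H@[#.#./#.#.] terminal -1; root [..#./..#.] d10
compare (H): move=+1 vs pass=-1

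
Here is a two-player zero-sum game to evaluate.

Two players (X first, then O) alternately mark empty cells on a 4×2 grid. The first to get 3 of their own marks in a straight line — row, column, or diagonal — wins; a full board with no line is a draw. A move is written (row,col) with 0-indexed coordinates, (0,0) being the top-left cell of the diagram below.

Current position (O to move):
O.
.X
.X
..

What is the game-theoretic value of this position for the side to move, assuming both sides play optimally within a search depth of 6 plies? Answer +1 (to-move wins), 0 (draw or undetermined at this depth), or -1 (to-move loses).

[O./.X/.X/..] O move#1: (0,1):-1/OO/.X/.X/..*, (1,0):-1/O./OX/.X/.., (2,0):-1/O./.X/OX/.., (3,0):-1/O./.X/.X/O., (3,1):-1/O./.X/.X/.O
[OO/.X/.X/..] X move#2: (1,0):+0/OO/XX/.X/.., (2,0):+0/OO/.X/XX/.., (3,0):+0/OO/.X/.X/X., (3,1):+1/OO/.X/.X/.X*
[OO/.X/.X/.X] end (terminal -1, O#3); searched O./.X/.X/.. to 6

value(O./.X/.X/.., O) = -1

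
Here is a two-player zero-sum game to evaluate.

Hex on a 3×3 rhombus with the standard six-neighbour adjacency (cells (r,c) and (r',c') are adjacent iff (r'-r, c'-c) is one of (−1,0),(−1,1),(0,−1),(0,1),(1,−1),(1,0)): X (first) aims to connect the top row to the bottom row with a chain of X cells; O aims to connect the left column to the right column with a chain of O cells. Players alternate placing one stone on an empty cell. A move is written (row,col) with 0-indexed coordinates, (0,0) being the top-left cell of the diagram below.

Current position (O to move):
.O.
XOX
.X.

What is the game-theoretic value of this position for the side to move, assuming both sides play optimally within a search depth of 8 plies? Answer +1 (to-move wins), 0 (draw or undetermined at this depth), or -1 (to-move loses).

value(.O./XOX/.X., O) = +1

[.O./XOX/.X.] O move#1: (0,0):-1/OO./XOX/.X., (0,2):+1/.OO/XOX/.X.*, (2,0):-1/.O./XOX/OX., (2,2):-1/.O./XOX/.XO
[.OO/XOX/.X.] X move#2: (0,0):-1/XOO/XOX/.X.*, (2,0):-1/.OO/XOX/XX., (2,2):-1/.OO/XOX/.XX
[XOO/XOX/.X.] O move#3: (2,0):+1/XOO/XOX/OX.*, (2,2):-1/XOO/XOX/.XO
[XOO/XOX/OX.] end (terminal -1, X#4); searched .O./XOX/.X. to 8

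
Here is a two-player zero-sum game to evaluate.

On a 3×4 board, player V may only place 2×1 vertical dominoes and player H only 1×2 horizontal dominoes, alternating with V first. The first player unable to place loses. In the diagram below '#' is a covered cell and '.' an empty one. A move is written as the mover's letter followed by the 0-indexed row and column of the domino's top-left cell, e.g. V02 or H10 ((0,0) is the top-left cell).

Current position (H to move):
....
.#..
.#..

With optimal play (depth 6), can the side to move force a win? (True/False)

[..../.#../.#..] H move#1: H00:-1/##../.#../.#.., H01:-1/.##./.#../.#.., H02:-1/..##/.#../.#.., H12:+1/..../.###/.#..*, H22:-1/..../.#../.###
[..../.###/.#..] V move#2: V00:-1/#.../####/.#..*, V10:-1/..../####/##..
[#.../####/.#..] H move#3: H01:+1/###./####/.#..*, H02:+1/#.##/####/.#.., H22:+1/#.../####/.###
[###./####/.#..] end (terminal -1, V#4); searched ..../.#../.#.. to 6

H winning at [..../.#../.#..]: True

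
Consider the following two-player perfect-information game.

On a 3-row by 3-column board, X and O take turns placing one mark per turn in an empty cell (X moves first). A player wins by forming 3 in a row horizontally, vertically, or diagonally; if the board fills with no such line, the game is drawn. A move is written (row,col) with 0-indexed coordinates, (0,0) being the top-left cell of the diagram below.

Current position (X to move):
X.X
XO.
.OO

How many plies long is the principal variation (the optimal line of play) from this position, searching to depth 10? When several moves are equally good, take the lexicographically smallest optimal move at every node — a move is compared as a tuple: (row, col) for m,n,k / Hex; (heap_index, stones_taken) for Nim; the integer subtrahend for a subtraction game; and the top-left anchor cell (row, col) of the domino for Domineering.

PV length from [X.X/XO./.OO]: 1 ply

ply 1, X at X.X/XO./.OO | (0,1)=+1→XXX/XO./.OO*; (1,2)=-1→X.X/XOX/.OO; (2,0)=+1→X.X/XO./XOO
ply 2: XXX/XO./.OO is terminal -1 (O); from X.X/XO./.OO depth 10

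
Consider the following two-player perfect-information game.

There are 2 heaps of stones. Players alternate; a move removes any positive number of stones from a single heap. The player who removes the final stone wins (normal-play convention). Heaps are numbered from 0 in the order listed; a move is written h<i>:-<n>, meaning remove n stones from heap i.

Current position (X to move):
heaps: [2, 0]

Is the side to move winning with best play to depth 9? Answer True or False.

[(2,0)] X move#1: h0:-1:-1/(1,0), h0:-2:+1/(0,0)*
[(0,0)] end (terminal -1, O#2); searched (2,0) to 9

X winning at [(2,0)]: True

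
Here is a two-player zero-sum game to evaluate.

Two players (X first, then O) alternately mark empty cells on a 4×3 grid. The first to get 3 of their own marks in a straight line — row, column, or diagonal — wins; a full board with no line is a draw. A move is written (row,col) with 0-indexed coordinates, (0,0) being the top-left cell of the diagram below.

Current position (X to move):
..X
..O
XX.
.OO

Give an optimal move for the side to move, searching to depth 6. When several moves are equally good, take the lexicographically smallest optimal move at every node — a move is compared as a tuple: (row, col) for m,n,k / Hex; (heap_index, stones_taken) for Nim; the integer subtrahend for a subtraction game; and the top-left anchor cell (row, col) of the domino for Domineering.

X's best at [..X/..O/XX./.OO]: (1,1)

ply 1, X at ..X/..O/XX./.OO | (0,0)=-1→X.X/..O/XX./.OO; (0,1)=-1→.XX/..O/XX./.OO; (1,0)=-1→..X/X.O/XX./.OO; (1,1)=+1→..X/.XO/XX./.OO*; (2,2)=+1→..X/..O/XXX/.OO; (3,0)=-1→..X/..O/XX./XOO
ply 2: ..X/.XO/XX./.OO is terminal -1 (O); from ..X/..O/XX./.OO depth 6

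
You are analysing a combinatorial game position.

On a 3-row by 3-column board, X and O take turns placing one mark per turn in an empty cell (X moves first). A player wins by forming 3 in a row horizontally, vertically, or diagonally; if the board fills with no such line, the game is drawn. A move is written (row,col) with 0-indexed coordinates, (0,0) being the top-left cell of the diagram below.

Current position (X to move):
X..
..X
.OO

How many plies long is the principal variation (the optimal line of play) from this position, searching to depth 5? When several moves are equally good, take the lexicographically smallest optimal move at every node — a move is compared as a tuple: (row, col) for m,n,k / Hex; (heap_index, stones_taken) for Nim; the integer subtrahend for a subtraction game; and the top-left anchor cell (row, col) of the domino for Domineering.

ply 1, X at X../..X/.OO | (0,1)=-1→XX./..X/.OO; (0,2)=-1→X.X/..X/.OO; (1,0)=-1→X../X.X/.OO; (1,1)=-1→X../.XX/.OO; (2,0)=+1→X../..X/XOO*
ply 2, O at X../..X/XOO | (0,1)=-1→XO./..X/XOO*; (0,2)=-1→X.O/..X/XOO; (1,0)=-1→X../O.X/XOO; (1,1)=-1→X../.OX/XOO
ply 3, X at XO./..X/XOO | (0,2)=-1→XOX/..X/XOO; (1,0)=+1→XO./X.X/XOO*; (1,1)=+1→XO./.XX/XOO
ply 4: XO./X.X/XOO is terminal -1 (O); from X../..X/.OO depth 5

PV length from [X../..X/.OO]: 3 plies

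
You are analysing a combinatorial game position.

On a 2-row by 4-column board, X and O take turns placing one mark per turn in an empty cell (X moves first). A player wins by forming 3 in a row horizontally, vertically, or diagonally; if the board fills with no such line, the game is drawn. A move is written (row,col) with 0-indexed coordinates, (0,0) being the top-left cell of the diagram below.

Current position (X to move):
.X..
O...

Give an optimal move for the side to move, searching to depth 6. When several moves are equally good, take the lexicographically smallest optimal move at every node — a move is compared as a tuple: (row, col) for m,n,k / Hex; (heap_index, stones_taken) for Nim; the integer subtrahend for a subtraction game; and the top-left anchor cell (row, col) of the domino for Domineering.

X's best at [.X../O...]: (0,2)

p1 X@[.X../O...]: (0,0)[XX../O...]+0 (0,2)[.XX./O...]+1* (0,3)[.X.X/O...]+0 (1,1)[.X../OX..]+0 (1,2)[.X../O.X.]+0 (1,3)[.X../O..X]+0
p2 O@[.XX./O...]: (0,0)[OXX./O...]-1* (0,3)[.XXO/O...]-1 (1,1)[.XX./OO..]-1 (1,2)[.XX./O.O.]-1 (1,3)[.XX./O..O]-1
p3 X@[OXX./O...]: (0,3)[OXXX/O...]+1* (1,1)[OXX./OX..]+0 (1,2)[OXX./O.X.]+0 (1,3)[OXX./O..X]+0
p4 O@[OXXX/O...] terminal -1; root [.X../O...] d6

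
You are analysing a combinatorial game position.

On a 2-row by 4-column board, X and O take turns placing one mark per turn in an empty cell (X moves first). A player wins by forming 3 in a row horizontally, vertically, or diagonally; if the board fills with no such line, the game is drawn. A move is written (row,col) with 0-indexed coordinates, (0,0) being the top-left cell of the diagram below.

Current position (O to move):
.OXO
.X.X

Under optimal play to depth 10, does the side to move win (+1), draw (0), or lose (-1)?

p1 O@[.OXO/.X.X]: (0,0)[OOXO/.X.X]-1 (1,0)[.OXO/OX.X]-1 (1,2)[.OXO/.XOX]+0*
p2 X@[.OXO/.XOX]: (0,0)[XOXO/.XOX]+0* (1,0)[.OXO/XXOX]+0
p3 O@[XOXO/.XOX]: (1,0)[XOXO/OXOX]+0*
p4 X@[XOXO/OXOX] terminal +0; root [.OXO/.X.X] d10

value(.OXO/.X.X, O) = 0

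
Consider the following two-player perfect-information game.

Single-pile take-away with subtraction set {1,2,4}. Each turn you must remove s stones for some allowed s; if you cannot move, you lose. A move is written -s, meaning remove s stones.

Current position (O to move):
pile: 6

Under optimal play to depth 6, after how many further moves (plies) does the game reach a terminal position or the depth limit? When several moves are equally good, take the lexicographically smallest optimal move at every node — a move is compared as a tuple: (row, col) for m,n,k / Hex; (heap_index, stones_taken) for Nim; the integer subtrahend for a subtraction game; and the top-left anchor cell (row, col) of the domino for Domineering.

p1 O@[6]: -1[5]-1* -2[4]-1 -4[2]-1
p2 X@[5]: -1[4]-1 -2[3]+1* -4[1]-1
p3 O@[3]: -1[2]-1* -2[1]-1
p4 X@[2]: -1[1]-1 -2[0]+1*
p5 O@[0] terminal -1; root [6] d6

PV length from [6]: 4 plies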